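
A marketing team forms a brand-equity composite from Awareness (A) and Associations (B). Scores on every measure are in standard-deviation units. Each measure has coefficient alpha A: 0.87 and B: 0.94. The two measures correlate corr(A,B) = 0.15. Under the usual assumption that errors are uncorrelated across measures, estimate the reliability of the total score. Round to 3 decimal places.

0.917

Var(A+B) = 2 + 2·[0.15] = 2 + 0.3 = 2.3.
Under uncorrelated errors the observed covariances equal the true-score covariances, so only the own-variance terms attenuate.
True-score variance = [0.87 + 0.94] + 0.3 = 1.81 + 0.3 = 2.11.
Reliability = 2.11 / 2.3 = 0.917.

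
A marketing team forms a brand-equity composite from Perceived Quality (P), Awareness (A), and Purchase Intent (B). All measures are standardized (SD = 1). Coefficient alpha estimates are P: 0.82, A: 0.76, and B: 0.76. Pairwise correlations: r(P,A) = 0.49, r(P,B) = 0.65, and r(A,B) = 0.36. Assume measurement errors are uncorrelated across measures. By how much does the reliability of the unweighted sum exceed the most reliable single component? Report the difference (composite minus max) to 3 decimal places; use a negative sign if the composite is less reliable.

Var(sum) = 3 + 3 = 6; true-score variance = 2.34 + 3 = 5.34; composite reliability = 0.8900.
Max component reliability = 0.8200.
Difference = 0.8900 − 0.8200 = 0.070.

0.070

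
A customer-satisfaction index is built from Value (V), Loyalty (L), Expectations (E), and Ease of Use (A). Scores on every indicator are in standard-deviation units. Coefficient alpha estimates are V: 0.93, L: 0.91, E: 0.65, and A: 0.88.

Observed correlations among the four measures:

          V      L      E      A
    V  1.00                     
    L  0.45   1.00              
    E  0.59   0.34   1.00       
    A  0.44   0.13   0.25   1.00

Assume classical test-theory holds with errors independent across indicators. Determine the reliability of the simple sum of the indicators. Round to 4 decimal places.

Var(V+L+E+A) = 4 + 2·[0.45 + 0.59 + 0.44 + 0.34 + 0.13 + 0.25] = 4 + 4.4 = 8.4.
Under uncorrelated errors the observed covariances equal the true-score covariances, so only the own-variance terms attenuate.
True-score variance = [0.93 + 0.91 + 0.65 + 0.88] + 4.4 = 3.37 + 4.4 = 7.77.
Reliability = 7.77 / 8.4 = 0.9250.

0.9250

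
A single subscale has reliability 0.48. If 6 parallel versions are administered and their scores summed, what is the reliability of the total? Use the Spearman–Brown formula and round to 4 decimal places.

ρ_k = kρ / (1 + (k−1)ρ) = 6·0.48 / (1 + 5·0.48) = 2.880 / 3.400 = 0.8471.

0.8471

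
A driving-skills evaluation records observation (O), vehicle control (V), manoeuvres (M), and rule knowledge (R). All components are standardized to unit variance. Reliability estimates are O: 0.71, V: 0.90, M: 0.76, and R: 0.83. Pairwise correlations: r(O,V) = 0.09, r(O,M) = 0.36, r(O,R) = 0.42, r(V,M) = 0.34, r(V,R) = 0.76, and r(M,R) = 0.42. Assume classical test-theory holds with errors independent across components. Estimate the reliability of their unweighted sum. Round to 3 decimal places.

0.909

Var(O+V+M+R) = 4 + 2·[0.09 + 0.36 + 0.42 + 0.34 + 0.76 + 0.42] = 4 + 4.78 = 8.78.
Under uncorrelated errors the observed covariances equal the true-score covariances, so only the own-variance terms attenuate.
True-score variance = [0.71 + 0.90 + 0.76 + 0.83] + 4.78 = 3.2 + 4.78 = 7.98.
Reliability = 7.98 / 8.78 = 0.909.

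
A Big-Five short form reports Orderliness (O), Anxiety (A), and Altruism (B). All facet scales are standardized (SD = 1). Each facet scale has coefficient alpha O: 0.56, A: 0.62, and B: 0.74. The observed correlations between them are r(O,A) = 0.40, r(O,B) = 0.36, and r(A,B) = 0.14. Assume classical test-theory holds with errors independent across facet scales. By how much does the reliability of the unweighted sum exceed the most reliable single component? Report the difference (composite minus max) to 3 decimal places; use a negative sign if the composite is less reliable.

Var(sum) = 3 + 1.8 = 4.8; true-score variance = 1.92 + 1.8 = 3.72; composite reliability = 0.7750.
Max component reliability = 0.7400.
Difference = 0.7750 − 0.7400 = 0.035.

0.035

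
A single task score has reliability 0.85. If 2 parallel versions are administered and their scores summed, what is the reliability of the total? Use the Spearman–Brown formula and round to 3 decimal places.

0.919

ρ_k = kρ / (1 + (k−1)ρ) = 2·0.85 / (1 + 1·0.85) = 1.700 / 1.850 = 0.919.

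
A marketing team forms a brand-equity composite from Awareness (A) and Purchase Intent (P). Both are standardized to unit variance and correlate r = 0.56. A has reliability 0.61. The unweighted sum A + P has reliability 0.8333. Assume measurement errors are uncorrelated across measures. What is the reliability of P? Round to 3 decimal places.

Var(A+P) = 2 + 2·0.56 = 3.120.
True-score variance = ρ_A + ρ_P + 2·0.56, so 0.8333 = (0.61 + ρ_P + 1.12) / 3.120.
ρ_P = 0.8333·3.120 − 0.61 − 1.12 = 0.870.

0.870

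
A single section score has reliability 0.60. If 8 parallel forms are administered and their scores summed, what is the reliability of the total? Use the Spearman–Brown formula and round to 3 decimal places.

ρ_k = kρ / (1 + (k−1)ρ) = 8·0.60 / (1 + 7·0.60) = 4.800 / 5.200 = 0.923.

0.923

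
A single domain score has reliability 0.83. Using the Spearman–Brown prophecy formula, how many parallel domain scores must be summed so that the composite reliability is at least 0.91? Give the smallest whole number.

k ≥ ρ*(1−ρ₁)/(ρ₁(1−ρ*)) = 0.91·0.17 / (0.83·0.09) = 2.071.
Smallest integer k = 3.

3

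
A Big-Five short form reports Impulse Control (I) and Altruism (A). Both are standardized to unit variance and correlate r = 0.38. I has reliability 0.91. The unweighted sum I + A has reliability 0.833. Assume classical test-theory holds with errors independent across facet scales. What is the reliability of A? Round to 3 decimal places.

Var(I+A) = 2 + 2·0.38 = 2.760.
True-score variance = ρ_I + ρ_A + 2·0.38, so 0.833 = (0.91 + ρ_A + 0.76) / 2.760.
ρ_A = 0.833·2.760 − 0.91 − 0.76 = 0.629.

0.629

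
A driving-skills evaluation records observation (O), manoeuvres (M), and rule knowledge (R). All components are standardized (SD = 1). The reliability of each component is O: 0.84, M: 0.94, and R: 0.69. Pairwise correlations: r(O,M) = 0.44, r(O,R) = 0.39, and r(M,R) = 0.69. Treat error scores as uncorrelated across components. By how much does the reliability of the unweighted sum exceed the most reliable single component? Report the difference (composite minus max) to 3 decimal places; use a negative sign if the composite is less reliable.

Var(sum) = 3 + 3.04 = 6.04; true-score variance = 2.47 + 3.04 = 5.51; composite reliability = 0.9123.
Max component reliability = 0.9400.
Difference = 0.9123 − 0.9400 = -0.028.

-0.028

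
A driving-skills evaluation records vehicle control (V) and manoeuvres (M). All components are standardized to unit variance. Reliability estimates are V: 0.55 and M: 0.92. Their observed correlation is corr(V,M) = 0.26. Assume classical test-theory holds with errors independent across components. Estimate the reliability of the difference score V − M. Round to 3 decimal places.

0.642

Var(V−M) = 1 + 1 − 2·0.26 = 2 − 0.52 = 1.48.
Under uncorrelated errors the observed covariances equal the true-score covariances, so only the own-variance terms attenuate.
True-score variance = [0.55 + 0.92] − 0.52 = 1.47 − 0.52 = 0.95.
Reliability = 0.95 / 1.48 = 0.642.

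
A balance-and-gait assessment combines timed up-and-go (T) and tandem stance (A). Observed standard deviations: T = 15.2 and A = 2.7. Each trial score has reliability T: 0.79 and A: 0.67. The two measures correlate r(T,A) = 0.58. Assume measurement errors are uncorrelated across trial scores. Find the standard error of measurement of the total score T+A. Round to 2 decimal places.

Var(total) = 238.33 + 47.6064 = 285.936.
True-score variance = 187.406 + 47.6064 = 235.012, so reliability = 0.8219.
Error variance = 285.936 − 235.012 = 50.9241; SEM = √50.9241 = 7.14.

7.14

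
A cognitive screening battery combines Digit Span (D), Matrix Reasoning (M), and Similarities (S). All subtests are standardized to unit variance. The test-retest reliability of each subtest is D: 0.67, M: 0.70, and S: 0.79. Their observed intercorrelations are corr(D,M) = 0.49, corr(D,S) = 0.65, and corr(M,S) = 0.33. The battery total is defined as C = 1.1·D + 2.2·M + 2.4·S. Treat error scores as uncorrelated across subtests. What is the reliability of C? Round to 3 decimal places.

Var(C) = 1.1² + 2.2² + 2.4² + 2·[2.42·0.49 + 2.64·0.65 + 5.28·0.33] = 11.81 + 9.2884 = 21.0984.
Under uncorrelated errors the observed covariances equal the true-score covariances, so only the own-variance terms attenuate.
True-score variance = [1.1²·0.67 + 2.2²·0.70 + 2.4²·0.79] + 9.2884 = 8.7491 + 9.2884 = 18.0375.
Reliability = 18.0375 / 21.0984 = 0.855.

0.855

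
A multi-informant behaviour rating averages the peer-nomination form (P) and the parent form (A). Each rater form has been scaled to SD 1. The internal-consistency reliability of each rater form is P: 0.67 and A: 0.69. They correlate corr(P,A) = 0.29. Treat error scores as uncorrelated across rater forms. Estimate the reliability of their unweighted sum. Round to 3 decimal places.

Var(P+A) = 2 + 2·[0.29] = 2 + 0.58 = 2.58.
Under uncorrelated errors the observed covariances equal the true-score covariances, so only the own-variance terms attenuate.
True-score variance = [0.67 + 0.69] + 0.58 = 1.36 + 0.58 = 1.94.
Reliability = 1.94 / 2.58 = 0.752.

0.752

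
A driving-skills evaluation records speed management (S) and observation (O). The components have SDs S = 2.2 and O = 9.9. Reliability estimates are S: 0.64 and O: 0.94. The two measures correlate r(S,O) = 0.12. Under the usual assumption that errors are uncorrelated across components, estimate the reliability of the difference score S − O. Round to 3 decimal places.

Var(S−O) = 2.2² + 9.9² − 2·2.2·9.9·0.12 = 102.85 − 5.2272 = 97.6228.
With uncorrelated errors the cross-covariances are all true-score covariance, so they carry over unchanged; only the diagonal terms shrink to ρᵢσᵢ².
True-score variance = [2.2²·0.64 + 9.9²·0.94] − 5.2272 = 95.227 − 5.2272 = 89.9998.
Reliability = 89.9998 / 97.6228 = 0.922.

0.922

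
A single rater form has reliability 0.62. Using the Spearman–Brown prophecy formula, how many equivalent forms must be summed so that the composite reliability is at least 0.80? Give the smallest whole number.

k ≥ ρ*(1−ρ₁)/(ρ₁(1−ρ*)) = 0.80·0.38 / (0.62·0.20) = 2.452.
Smallest integer k = 3.

3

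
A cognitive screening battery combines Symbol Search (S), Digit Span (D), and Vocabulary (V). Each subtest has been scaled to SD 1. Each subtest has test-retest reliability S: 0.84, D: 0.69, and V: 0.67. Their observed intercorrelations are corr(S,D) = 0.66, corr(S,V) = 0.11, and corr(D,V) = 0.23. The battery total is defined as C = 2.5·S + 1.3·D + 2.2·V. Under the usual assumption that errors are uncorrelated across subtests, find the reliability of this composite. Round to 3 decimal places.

Var(C) = 2.5² + 1.3² + 2.2² + 2·[3.25·0.66 + 5.5·0.11 + 2.86·0.23] = 12.78 + 6.8156 = 19.5956.
With uncorrelated errors the cross-covariances are all true-score covariance, so they carry over unchanged; only the diagonal terms shrink to ρᵢσᵢ².
True-score variance = [2.5²·0.84 + 1.3²·0.69 + 2.2²·0.67] + 6.8156 = 9.6589 + 6.8156 = 16.4745.
Reliability = 16.4745 / 19.5956 = 0.841.

0.841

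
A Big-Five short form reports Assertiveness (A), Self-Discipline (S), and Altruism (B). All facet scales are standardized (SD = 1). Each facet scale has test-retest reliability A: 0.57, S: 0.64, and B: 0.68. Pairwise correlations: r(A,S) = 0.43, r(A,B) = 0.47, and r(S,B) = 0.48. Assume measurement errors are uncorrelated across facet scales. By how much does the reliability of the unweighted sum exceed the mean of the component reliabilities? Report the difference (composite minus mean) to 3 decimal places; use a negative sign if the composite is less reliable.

Var(sum) = 3 + 2.76 = 5.76; true-score variance = 1.89 + 2.76 = 4.65; composite reliability = 0.8073.
Mean component reliability = 0.6300.
Difference = 0.8073 − 0.6300 = 0.177.

0.177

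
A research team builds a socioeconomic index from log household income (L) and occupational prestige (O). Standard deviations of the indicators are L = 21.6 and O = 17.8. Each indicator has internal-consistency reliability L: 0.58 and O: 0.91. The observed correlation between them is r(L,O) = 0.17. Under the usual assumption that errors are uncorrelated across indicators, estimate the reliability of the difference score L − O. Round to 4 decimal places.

Var(L−O) = 21.6² + 17.8² − 2·21.6·17.8·0.17 = 783.4 − 130.723 = 652.677.
Under uncorrelated errors the observed covariances equal the true-score covariances, so only the own-variance terms attenuate.
True-score variance = [21.6²·0.58 + 17.8²·0.91] − 130.723 = 558.929 − 130.723 = 428.206.
Reliability = 428.206 / 652.677 = 0.6561.

0.6561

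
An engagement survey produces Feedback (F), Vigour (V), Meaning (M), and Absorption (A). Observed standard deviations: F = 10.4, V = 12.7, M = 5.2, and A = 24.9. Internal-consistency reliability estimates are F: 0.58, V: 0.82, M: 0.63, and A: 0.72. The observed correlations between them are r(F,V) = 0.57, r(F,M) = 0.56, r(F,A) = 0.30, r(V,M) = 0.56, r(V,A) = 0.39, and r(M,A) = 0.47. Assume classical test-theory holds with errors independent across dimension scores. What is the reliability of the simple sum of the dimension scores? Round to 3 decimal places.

Var(F+V+M+A) = 10.4² + 12.7² + 5.2² + 24.9² + 2·[10.4·12.7·0.57 + 10.4·5.2·0.56 + 10.4·24.9·0.30 + 12.7·5.2·0.56 + 12.7·24.9·0.39 + 5.2·24.9·0.47] = 916.5 + 808.852 = 1725.35.
Because errors are independent across components, Cov(Tᵢ,Tⱼ) = Cov(Xᵢ,Xⱼ); the off-diagonal part of the true-score variance is the same as above.
True-score variance = [10.4²·0.58 + 12.7²·0.82 + 5.2²·0.63 + 24.9²·0.72] + 808.852 = 658.433 + 808.852 = 1467.29.
Reliability = 1467.29 / 1725.35 = 0.850.

0.850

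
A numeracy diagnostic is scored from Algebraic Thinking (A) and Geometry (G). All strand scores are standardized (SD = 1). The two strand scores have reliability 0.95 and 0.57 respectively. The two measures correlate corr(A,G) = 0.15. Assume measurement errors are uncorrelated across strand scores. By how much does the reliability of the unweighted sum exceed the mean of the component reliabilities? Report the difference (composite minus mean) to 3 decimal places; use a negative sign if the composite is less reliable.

0.031

Var(sum) = 2 + 0.3 = 2.3; true-score variance = 1.52 + 0.3 = 1.82; composite reliability = 0.7913.
Mean component reliability = 0.7600.
Difference = 0.7913 − 0.7600 = 0.031.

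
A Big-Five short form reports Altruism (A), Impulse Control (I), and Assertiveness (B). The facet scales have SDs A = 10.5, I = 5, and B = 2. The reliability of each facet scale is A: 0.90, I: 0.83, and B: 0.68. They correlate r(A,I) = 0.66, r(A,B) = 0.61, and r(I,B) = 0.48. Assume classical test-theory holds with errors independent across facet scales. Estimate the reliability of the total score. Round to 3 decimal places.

Var(A+I+B) = 10.5² + 5² + 2² + 2·[10.5·5·0.66 + 10.5·2·0.61 + 5·2·0.48] = 139.25 + 104.52 = 243.77.
Because errors are independent across components, Cov(Tᵢ,Tⱼ) = Cov(Xᵢ,Xⱼ); the off-diagonal part of the true-score variance is the same as above.
True-score variance = [10.5²·0.90 + 5²·0.83 + 2²·0.68] + 104.52 = 122.695 + 104.52 = 227.215.
Reliability = 227.215 / 243.77 = 0.932.

0.932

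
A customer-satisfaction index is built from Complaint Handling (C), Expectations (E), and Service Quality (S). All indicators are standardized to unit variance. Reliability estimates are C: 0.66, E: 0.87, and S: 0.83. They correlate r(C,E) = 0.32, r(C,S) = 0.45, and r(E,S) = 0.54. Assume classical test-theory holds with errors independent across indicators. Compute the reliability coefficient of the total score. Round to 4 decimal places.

Var(C+E+S) = 3 + 2·[0.32 + 0.45 + 0.54] = 3 + 2.62 = 5.62.
With uncorrelated errors the cross-covariances are all true-score covariance, so they carry over unchanged; only the diagonal terms shrink to ρᵢσᵢ².
True-score variance = [0.66 + 0.87 + 0.83] + 2.62 = 2.36 + 2.62 = 4.98.
Reliability = 4.98 / 5.62 = 0.8861.

0.8861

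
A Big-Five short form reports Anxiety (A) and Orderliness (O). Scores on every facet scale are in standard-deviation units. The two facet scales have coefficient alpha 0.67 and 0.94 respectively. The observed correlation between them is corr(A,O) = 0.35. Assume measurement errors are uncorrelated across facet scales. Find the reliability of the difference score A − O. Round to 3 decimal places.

0.700

Var(A−O) = 1 + 1 − 2·0.35 = 2 − 0.7 = 1.3.
Because errors are independent across components, Cov(Tᵢ,Tⱼ) = Cov(Xᵢ,Xⱼ); the off-diagonal part of the true-score variance is the same as above.
True-score variance = [0.67 + 0.94] − 0.7 = 1.61 − 0.7 = 0.91.
Reliability = 0.91 / 1.3 = 0.700.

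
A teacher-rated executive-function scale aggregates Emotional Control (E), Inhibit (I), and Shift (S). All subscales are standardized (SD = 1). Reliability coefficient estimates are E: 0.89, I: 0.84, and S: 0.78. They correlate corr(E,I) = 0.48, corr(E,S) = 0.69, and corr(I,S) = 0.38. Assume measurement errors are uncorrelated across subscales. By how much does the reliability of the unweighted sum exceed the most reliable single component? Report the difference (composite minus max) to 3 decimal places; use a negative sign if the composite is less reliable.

Var(sum) = 3 + 3.1 = 6.1; true-score variance = 2.51 + 3.1 = 5.61; composite reliability = 0.9197.
Max component reliability = 0.8900.
Difference = 0.9197 − 0.8900 = 0.030.

0.030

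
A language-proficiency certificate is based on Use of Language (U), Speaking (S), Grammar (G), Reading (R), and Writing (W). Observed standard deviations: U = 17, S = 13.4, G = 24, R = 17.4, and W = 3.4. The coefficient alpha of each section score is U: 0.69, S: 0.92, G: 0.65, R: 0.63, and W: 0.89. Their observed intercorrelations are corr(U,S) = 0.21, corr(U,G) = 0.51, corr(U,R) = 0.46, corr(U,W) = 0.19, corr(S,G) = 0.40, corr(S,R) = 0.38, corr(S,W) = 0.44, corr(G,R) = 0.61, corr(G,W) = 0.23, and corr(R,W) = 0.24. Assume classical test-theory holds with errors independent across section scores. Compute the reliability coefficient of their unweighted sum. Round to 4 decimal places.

0.8697

Var(U+S+G+R+W) = 17² + 13.4² + 24² + 17.4² + 3.4² + 2·[17·13.4·0.21 + 17·24·0.51 + 17·17.4·0.46 + 17·3.4·0.19 + 13.4·24·0.40 + 13.4·17.4·0.38 + 13.4·3.4·0.44 + 24·17.4·0.61 + 24·3.4·0.23 + 17.4·3.4·0.24] = 1358.88 + 1855.92 = 3214.8.
Because errors are independent across components, Cov(Tᵢ,Tⱼ) = Cov(Xᵢ,Xⱼ); the off-diagonal part of the true-score variance is the same as above.
True-score variance = [17²·0.69 + 13.4²·0.92 + 24²·0.65 + 17.4²·0.63 + 3.4²·0.89] + 1855.92 = 940.032 + 1855.92 = 2795.95.
Reliability = 2795.95 / 3214.8 = 0.8697.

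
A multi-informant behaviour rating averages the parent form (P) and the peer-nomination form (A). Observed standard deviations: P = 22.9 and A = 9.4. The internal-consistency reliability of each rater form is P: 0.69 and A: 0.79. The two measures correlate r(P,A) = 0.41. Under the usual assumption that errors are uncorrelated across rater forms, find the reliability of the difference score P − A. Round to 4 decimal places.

0.5848

Var(P−A) = 22.9² + 9.4² − 2·22.9·9.4·0.41 = 612.77 − 176.513 = 436.257.
Under uncorrelated errors the observed covariances equal the true-score covariances, so only the own-variance terms attenuate.
True-score variance = [22.9²·0.69 + 9.4²·0.79] − 176.513 = 431.647 − 176.513 = 255.134.
Reliability = 255.134 / 436.257 = 0.5848.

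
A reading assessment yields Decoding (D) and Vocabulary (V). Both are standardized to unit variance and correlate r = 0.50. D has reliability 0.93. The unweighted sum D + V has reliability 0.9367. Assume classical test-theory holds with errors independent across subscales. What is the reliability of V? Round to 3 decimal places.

0.880

Var(D+V) = 2 + 2·0.50 = 3.000.
True-score variance = ρ_D + ρ_V + 2·0.50, so 0.9367 = (0.93 + ρ_V + 1.00) / 3.000.
ρ_V = 0.9367·3.000 − 0.93 − 1.00 = 0.880.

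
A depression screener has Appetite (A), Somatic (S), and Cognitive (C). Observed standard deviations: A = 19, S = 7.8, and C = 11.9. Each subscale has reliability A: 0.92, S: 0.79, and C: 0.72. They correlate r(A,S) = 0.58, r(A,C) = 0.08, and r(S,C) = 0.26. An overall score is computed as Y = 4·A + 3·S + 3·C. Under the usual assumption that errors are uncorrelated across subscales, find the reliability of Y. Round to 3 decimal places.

Var(Y) = 4²·19² + 3²·7.8² + 3²·11.9² + 2·[12·19·7.8·0.58 + 12·19·11.9·0.08 + 9·7.8·11.9·0.26] = 7598.05 + 2931.45 = 10529.5.
Because errors are independent across components, Cov(Tᵢ,Tⱼ) = Cov(Xᵢ,Xⱼ); the off-diagonal part of the true-score variance is the same as above.
True-score variance = [4²·19²·0.92 + 3²·7.8²·0.79 + 3²·11.9²·0.72] + 2931.45 = 6664.13 + 2931.45 = 9595.58.
Reliability = 9595.58 / 10529.5 = 0.911.

0.911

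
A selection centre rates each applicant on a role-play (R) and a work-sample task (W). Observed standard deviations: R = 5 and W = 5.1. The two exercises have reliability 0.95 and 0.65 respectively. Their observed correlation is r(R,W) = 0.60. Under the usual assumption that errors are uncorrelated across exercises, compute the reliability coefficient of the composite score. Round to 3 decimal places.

Var(R+W) = 5² + 5.1² + 2·[5·5.1·0.60] = 51.01 + 30.6 = 81.61.
Under uncorrelated errors the observed covariances equal the true-score covariances, so only the own-variance terms attenuate.
True-score variance = [5²·0.95 + 5.1²·0.65] + 30.6 = 40.6565 + 30.6 = 71.2565.
Reliability = 71.2565 / 81.61 = 0.873.

0.873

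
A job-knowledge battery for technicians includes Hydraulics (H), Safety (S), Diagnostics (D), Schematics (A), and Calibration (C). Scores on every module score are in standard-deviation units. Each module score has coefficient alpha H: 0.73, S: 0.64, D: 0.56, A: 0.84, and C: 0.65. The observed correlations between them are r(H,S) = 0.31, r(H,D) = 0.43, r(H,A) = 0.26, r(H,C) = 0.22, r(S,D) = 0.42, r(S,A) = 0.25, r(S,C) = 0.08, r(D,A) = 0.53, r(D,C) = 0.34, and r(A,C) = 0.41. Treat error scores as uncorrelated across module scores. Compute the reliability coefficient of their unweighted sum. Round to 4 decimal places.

Var(H+S+D+A+C) = 5 + 2·[0.31 + 0.43 + 0.26 + 0.22 + 0.42 + 0.25 + 0.08 + 0.53 + 0.34 + 0.41] = 5 + 6.5 = 11.5.
Because errors are independent across components, Cov(Tᵢ,Tⱼ) = Cov(Xᵢ,Xⱼ); the off-diagonal part of the true-score variance is the same as above.
True-score variance = [0.73 + 0.64 + 0.56 + 0.84 + 0.65] + 6.5 = 3.42 + 6.5 = 9.92.
Reliability = 9.92 / 11.5 = 0.8626.

0.8626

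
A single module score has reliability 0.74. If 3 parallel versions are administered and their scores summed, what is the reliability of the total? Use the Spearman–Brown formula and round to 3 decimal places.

0.895

ρ_k = kρ / (1 + (k−1)ρ) = 3·0.74 / (1 + 2·0.74) = 2.220 / 2.480 = 0.895.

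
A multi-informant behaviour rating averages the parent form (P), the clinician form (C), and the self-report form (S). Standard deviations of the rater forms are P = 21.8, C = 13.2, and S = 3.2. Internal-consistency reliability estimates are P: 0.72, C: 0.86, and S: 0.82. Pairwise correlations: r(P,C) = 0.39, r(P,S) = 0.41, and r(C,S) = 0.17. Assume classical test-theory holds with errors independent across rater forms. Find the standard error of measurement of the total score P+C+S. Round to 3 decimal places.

12.622

Var(total) = 659.72 + 296.018 = 955.738.
True-score variance = 500.416 + 296.018 = 796.434, so reliability = 0.8333.
Error variance = 955.738 − 796.434 = 159.304; SEM = √159.304 = 12.622.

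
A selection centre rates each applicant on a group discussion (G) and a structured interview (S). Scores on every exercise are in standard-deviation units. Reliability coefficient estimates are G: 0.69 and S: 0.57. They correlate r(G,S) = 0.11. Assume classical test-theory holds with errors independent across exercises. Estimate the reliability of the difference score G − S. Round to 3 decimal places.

Var(G−S) = 1 + 1 − 2·0.11 = 2 − 0.22 = 1.78.
Under uncorrelated errors the observed covariances equal the true-score covariances, so only the own-variance terms attenuate.
True-score variance = [0.69 + 0.57] − 0.22 = 1.26 − 0.22 = 1.04.
Reliability = 1.04 / 1.78 = 0.584.

0.584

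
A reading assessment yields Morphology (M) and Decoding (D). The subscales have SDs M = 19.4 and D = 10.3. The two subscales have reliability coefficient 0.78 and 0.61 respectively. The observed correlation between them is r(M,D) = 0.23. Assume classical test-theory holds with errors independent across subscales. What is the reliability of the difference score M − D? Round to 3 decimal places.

0.682

Var(M−D) = 19.4² + 10.3² − 2·19.4·10.3·0.23 = 482.45 − 91.9172 = 390.533.
Under uncorrelated errors the observed covariances equal the true-score covariances, so only the own-variance terms attenuate.
True-score variance = [19.4²·0.78 + 10.3²·0.61] − 91.9172 = 358.276 − 91.9172 = 266.358.
Reliability = 266.358 / 390.533 = 0.682.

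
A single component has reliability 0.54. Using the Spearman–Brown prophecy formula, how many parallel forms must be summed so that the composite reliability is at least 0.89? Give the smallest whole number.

7

k ≥ ρ*(1−ρ₁)/(ρ₁(1−ρ*)) = 0.89·0.46 / (0.54·0.11) = 6.892.
Smallest integer k = 7.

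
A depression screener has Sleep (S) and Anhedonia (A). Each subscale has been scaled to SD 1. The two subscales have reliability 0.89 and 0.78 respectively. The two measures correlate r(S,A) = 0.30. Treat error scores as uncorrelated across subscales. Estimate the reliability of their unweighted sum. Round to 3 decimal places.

0.873

Var(S+A) = 2 + 2·[0.30] = 2 + 0.6 = 2.6.
Under uncorrelated errors the observed covariances equal the true-score covariances, so only the own-variance terms attenuate.
True-score variance = [0.89 + 0.78] + 0.6 = 1.67 + 0.6 = 2.27.
Reliability = 2.27 / 2.6 = 0.873.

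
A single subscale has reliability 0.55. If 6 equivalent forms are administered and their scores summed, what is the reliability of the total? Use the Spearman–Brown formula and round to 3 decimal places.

0.880

ρ_k = kρ / (1 + (k−1)ρ) = 6·0.55 / (1 + 5·0.55) = 3.300 / 3.750 = 0.880.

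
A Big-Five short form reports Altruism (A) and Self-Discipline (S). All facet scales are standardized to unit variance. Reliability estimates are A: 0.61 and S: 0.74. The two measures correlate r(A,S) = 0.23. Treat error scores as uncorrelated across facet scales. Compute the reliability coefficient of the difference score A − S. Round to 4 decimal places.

0.5779

Var(A−S) = 1 + 1 − 2·0.23 = 2 − 0.46 = 1.54.
Under uncorrelated errors the observed covariances equal the true-score covariances, so only the own-variance terms attenuate.
True-score variance = [0.61 + 0.74] − 0.46 = 1.35 − 0.46 = 0.89.
Reliability = 0.89 / 1.54 = 0.5779.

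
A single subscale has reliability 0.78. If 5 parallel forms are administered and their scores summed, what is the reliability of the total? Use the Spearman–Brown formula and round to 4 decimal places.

ρ_k = kρ / (1 + (k−1)ρ) = 5·0.78 / (1 + 4·0.78) = 3.900 / 4.120 = 0.9466.

0.9466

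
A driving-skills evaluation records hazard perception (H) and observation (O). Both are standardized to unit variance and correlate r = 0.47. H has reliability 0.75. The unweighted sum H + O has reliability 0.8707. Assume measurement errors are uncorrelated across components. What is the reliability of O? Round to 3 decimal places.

Var(H+O) = 2 + 2·0.47 = 2.940.
True-score variance = ρ_H + ρ_O + 2·0.47, so 0.8707 = (0.75 + ρ_O + 0.94) / 2.940.
ρ_O = 0.8707·2.940 − 0.75 − 0.94 = 0.870.

0.870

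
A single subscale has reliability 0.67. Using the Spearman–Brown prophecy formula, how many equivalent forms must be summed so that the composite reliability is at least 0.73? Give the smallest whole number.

2

k ≥ ρ*(1−ρ₁)/(ρ₁(1−ρ*)) = 0.73·0.33 / (0.67·0.27) = 1.332.
Smallest integer k = 2.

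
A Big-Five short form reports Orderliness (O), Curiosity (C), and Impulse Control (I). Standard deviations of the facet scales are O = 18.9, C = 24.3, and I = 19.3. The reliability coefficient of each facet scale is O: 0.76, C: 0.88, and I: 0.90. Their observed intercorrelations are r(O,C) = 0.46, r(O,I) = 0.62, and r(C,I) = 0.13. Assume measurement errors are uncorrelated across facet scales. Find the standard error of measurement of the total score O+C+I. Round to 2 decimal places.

13.92

Var(total) = 1320.19 + 996.781 = 2316.97.
True-score variance = 1126.35 + 996.781 = 2123.13, so reliability = 0.9163.
Error variance = 2316.97 − 2123.13 = 193.838; SEM = √193.838 = 13.92.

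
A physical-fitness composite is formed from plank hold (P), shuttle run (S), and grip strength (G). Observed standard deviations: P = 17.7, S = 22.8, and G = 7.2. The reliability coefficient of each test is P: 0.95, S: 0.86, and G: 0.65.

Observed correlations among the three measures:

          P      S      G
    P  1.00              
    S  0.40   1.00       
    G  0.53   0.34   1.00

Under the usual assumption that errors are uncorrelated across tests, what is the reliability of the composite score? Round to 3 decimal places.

Var(P+S+G) = 17.7² + 22.8² + 7.2² + 2·[17.7·22.8·0.40 + 17.7·7.2·0.53 + 22.8·7.2·0.34] = 884.97 + 569.563 = 1454.53.
Under uncorrelated errors the observed covariances equal the true-score covariances, so only the own-variance terms attenuate.
True-score variance = [17.7²·0.95 + 22.8²·0.86 + 7.2²·0.65] + 569.563 = 778.384 + 569.563 = 1347.95.
Reliability = 1347.95 / 1454.53 = 0.927.

0.927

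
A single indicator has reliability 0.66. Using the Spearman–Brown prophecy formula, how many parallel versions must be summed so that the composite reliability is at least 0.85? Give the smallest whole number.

3

k ≥ ρ*(1−ρ₁)/(ρ₁(1−ρ*)) = 0.85·0.34 / (0.66·0.15) = 2.919.
Smallest integer k = 3.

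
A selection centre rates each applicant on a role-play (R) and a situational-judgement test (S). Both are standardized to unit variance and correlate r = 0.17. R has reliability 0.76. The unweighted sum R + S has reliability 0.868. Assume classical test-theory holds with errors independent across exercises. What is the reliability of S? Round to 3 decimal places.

0.931

Var(R+S) = 2 + 2·0.17 = 2.340.
True-score variance = ρ_R + ρ_S + 2·0.17, so 0.868 = (0.76 + ρ_S + 0.34) / 2.340.
ρ_S = 0.868·2.340 − 0.76 − 0.34 = 0.931.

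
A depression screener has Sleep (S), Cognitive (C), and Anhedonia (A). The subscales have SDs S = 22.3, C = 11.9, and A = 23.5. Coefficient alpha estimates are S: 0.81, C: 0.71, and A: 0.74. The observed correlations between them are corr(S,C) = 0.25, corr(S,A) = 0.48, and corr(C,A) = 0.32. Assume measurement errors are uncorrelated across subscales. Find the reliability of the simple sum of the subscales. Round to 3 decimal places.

Var(S+C+A) = 22.3² + 11.9² + 23.5² + 2·[22.3·11.9·0.25 + 22.3·23.5·0.48 + 11.9·23.5·0.32] = 1191.15 + 814.749 = 2005.9.
Because errors are independent across components, Cov(Tᵢ,Tⱼ) = Cov(Xᵢ,Xⱼ); the off-diagonal part of the true-score variance is the same as above.
True-score variance = [22.3²·0.81 + 11.9²·0.71 + 23.5²·0.74] + 814.749 = 912.013 + 814.749 = 1726.76.
Reliability = 1726.76 / 2005.9 = 0.861.

0.861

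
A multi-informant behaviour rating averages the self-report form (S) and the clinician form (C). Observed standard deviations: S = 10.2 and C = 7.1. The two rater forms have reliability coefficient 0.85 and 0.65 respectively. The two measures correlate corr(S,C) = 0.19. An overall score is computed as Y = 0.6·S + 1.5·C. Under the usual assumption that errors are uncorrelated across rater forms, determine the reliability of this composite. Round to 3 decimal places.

0.742

Var(Y) = 0.6²·10.2² + 1.5²·7.1² + 2·[0.9·10.2·7.1·0.19] = 150.877 + 24.7676 = 175.645.
With uncorrelated errors the cross-covariances are all true-score covariance, so they carry over unchanged; only the diagonal terms shrink to ρᵢσᵢ².
True-score variance = [0.6²·10.2²·0.85 + 1.5²·7.1²·0.65] + 24.7676 = 105.561 + 24.7676 = 130.329.
Reliability = 130.329 / 175.645 = 0.742.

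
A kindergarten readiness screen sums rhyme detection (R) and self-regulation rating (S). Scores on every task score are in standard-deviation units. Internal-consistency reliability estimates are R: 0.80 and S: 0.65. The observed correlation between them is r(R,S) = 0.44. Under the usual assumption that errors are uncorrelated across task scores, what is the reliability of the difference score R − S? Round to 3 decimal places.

Var(R−S) = 1 + 1 − 2·0.44 = 2 − 0.88 = 1.12.
Under uncorrelated errors the observed covariances equal the true-score covariances, so only the own-variance terms attenuate.
True-score variance = [0.80 + 0.65] − 0.88 = 1.45 − 0.88 = 0.57.
Reliability = 0.57 / 1.12 = 0.509.

0.509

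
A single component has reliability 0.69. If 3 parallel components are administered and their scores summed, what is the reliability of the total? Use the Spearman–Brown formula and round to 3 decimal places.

ρ_k = kρ / (1 + (k−1)ρ) = 3·0.69 / (1 + 2·0.69) = 2.070 / 2.380 = 0.870.

0.870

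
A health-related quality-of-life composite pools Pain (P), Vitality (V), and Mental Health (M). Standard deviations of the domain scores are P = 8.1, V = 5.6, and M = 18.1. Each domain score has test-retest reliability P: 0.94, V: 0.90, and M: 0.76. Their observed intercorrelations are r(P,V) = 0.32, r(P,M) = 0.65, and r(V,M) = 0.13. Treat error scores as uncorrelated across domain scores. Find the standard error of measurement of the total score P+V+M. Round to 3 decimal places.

9.257

Var(total) = 424.58 + 245.977 = 670.557.
True-score variance = 338.881 + 245.977 = 584.858, so reliability = 0.8722.
Error variance = 670.557 − 584.858 = 85.699; SEM = √85.699 = 9.257.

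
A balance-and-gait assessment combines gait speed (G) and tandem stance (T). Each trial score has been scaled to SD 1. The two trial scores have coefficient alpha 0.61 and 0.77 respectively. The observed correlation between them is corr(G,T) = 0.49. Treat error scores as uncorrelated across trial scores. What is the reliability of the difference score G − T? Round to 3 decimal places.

Var(G−T) = 1 + 1 − 2·0.49 = 2 − 0.98 = 1.02.
Because errors are independent across components, Cov(Tᵢ,Tⱼ) = Cov(Xᵢ,Xⱼ); the off-diagonal part of the true-score variance is the same as above.
True-score variance = [0.61 + 0.77] − 0.98 = 1.38 − 0.98 = 0.4.
Reliability = 0.4 / 1.02 = 0.392.

0.392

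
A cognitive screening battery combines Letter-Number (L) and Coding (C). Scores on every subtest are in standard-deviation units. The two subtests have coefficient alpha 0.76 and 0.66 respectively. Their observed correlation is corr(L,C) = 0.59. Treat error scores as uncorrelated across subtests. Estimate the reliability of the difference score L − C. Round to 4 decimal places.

Var(L−C) = 1 + 1 − 2·0.59 = 2 − 1.18 = 0.82.
With uncorrelated errors the cross-covariances are all true-score covariance, so they carry over unchanged; only the diagonal terms shrink to ρᵢσᵢ².
True-score variance = [0.76 + 0.66] − 1.18 = 1.42 − 1.18 = 0.24.
Reliability = 0.24 / 0.82 = 0.2927.

0.2927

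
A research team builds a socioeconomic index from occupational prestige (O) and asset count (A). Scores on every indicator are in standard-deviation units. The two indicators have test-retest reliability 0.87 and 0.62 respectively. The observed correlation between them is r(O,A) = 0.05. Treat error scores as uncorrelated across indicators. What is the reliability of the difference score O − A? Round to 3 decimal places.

Var(O−A) = 1 + 1 − 2·0.05 = 2 − 0.1 = 1.9.
Under uncorrelated errors the observed covariances equal the true-score covariances, so only the own-variance terms attenuate.
True-score variance = [0.87 + 0.62] − 0.1 = 1.49 − 0.1 = 1.39.
Reliability = 1.39 / 1.9 = 0.732.

0.732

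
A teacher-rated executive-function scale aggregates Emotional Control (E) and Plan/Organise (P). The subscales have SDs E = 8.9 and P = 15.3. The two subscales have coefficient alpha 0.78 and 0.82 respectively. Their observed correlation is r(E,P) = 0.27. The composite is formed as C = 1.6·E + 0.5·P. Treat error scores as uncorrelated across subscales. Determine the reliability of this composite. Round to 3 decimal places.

0.828

Var(C) = 1.6²·8.9² + 0.5²·15.3² + 2·[0.8·8.9·15.3·0.27] = 261.3 + 58.8254 = 320.126.
With uncorrelated errors the cross-covariances are all true-score covariance, so they carry over unchanged; only the diagonal terms shrink to ρᵢσᵢ².
True-score variance = [1.6²·8.9²·0.78 + 0.5²·15.3²·0.82] + 58.8254 = 206.155 + 58.8254 = 264.98.
Reliability = 264.98 / 320.126 = 0.828.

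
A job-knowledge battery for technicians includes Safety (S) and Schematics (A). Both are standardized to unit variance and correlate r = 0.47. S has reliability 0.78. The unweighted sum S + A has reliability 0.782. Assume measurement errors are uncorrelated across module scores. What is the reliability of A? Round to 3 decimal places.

Var(S+A) = 2 + 2·0.47 = 2.940.
True-score variance = ρ_S + ρ_A + 2·0.47, so 0.782 = (0.78 + ρ_A + 0.94) / 2.940.
ρ_A = 0.782·2.940 − 0.78 − 0.94 = 0.579.

0.579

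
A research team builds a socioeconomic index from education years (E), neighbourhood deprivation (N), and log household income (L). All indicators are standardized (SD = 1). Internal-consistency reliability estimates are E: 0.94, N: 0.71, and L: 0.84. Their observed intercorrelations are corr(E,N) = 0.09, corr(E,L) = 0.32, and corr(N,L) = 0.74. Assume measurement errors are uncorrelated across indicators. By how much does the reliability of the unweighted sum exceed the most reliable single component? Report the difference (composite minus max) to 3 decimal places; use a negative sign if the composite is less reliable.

Var(sum) = 3 + 2.3 = 5.3; true-score variance = 2.49 + 2.3 = 4.79; composite reliability = 0.9038.
Max component reliability = 0.9400.
Difference = 0.9038 − 0.9400 = -0.036.

-0.036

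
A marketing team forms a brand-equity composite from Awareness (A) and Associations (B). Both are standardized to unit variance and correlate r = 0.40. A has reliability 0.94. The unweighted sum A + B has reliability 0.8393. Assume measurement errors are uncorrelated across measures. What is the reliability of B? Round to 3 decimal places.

Var(A+B) = 2 + 2·0.40 = 2.800.
True-score variance = ρ_A + ρ_B + 2·0.40, so 0.8393 = (0.94 + ρ_B + 0.80) / 2.800.
ρ_B = 0.8393·2.800 − 0.94 − 0.80 = 0.610.

0.610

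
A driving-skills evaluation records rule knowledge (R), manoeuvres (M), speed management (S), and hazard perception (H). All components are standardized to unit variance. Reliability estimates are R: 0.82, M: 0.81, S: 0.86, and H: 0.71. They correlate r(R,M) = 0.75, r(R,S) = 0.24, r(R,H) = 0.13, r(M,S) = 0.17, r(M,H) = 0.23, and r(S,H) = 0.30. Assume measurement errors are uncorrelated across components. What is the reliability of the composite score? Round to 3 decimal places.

0.895

Var(R+M+S+H) = 4 + 2·[0.75 + 0.24 + 0.13 + 0.17 + 0.23 + 0.30] = 4 + 3.64 = 7.64.
With uncorrelated errors the cross-covariances are all true-score covariance, so they carry over unchanged; only the diagonal terms shrink to ρᵢσᵢ².
True-score variance = [0.82 + 0.81 + 0.86 + 0.71] + 3.64 = 3.2 + 3.64 = 6.84.
Reliability = 6.84 / 7.64 = 0.895.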